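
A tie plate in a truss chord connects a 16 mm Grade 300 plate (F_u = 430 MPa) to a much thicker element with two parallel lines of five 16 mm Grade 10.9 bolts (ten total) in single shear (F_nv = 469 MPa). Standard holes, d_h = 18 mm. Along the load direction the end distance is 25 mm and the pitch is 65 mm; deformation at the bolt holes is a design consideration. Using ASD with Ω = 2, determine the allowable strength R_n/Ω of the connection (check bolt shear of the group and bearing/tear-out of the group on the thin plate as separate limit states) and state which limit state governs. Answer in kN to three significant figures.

Bolt shear: A_b = π·16²/4 = 201.1 mm²; R_n = 469 × 201.1 × 10 × 1 / 1000 = 943 kN → 943 / 2 = 471 kN.
Bearing (1.2 l_c t F_u ≤ 2.4 d t F_u): upper limit = 2.4·16·16·430 / 1000 = 264.2 kN.
  Edge l_c = 25 − 18/2 = 16 → r_n = 132.1 kN; interior l_c = 65 − 18 = 47 → r_n = 264.2 kN.
  R_n,bearing = 2·132.1 + 8·264.2 = 2378 kN → 2378 / 2 = 1190 kN.
Bolt shear governs: 471 kN.

471 kN (bolt shear governs)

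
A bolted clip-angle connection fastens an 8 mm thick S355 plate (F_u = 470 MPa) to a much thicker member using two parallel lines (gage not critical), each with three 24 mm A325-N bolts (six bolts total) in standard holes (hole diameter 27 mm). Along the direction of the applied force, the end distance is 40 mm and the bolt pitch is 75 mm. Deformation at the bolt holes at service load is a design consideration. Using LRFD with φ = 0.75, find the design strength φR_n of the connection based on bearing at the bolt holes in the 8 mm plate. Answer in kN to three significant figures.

829 kN

Per bolt r_n = 1.2 l_c t F_u ≤ 2.4 d t F_u; upper limit = 2.4 × 24 × 8 × 470 / 1000 = 216.6 kN.
Edge bolt: l_c = 40 − 27/2 = 26.5 mm → 1.2 × 26.5 × 8 × 470 / 1000 = 119.6 → r_n = 119.6 kN.
Interior bolts: l_c = 75 − 27 = 48 mm → 1.2 × 48 × 8 × 470 / 1000 = 216.6 → r_n = 216.6 kN.
R_n = 2 × 119.6 + 4 × 216.6 = 1105 kN.
Design strength φR_n = 0.75 × 1105 = 829 kN.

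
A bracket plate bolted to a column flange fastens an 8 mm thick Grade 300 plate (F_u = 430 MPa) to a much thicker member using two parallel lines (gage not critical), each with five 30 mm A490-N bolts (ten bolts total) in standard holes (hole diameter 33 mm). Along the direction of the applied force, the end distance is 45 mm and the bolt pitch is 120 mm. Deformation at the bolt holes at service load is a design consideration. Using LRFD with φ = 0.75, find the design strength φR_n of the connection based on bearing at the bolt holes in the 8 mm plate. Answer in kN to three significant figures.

1660 kN

Per bolt r_n = 1.2 l_c t F_u ≤ 2.4 d t F_u; upper limit = 2.4 × 30 × 8 × 430 / 1000 = 247.7 kN.
Edge bolt: l_c = 45 − 33/2 = 28.5 mm → 1.2 × 28.5 × 8 × 430 / 1000 = 117.6 → r_n = 117.6 kN.
Interior bolts: l_c = 120 − 33 = 87 mm → 1.2 × 87 × 8 × 430 / 1000 = 359.1 → r_n = 247.7 kN.
R_n = 2 × 117.6 + 8 × 247.7 = 2217 kN.
Design strength φR_n = 0.75 × 2217 = 1660 kN.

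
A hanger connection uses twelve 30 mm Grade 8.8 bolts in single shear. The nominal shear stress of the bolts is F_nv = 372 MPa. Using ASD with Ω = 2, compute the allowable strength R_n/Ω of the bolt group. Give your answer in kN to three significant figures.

1580 kN

A_b = π × 30² / 4 = 706.9 mm².
R_n = F_nv · A_b · n · n_s = 372 × 706.9 × 12 × 1 / 1000 = 3155 kN.
Allowable strength R_n/Ω = 3155 / 2 = 1580 kN.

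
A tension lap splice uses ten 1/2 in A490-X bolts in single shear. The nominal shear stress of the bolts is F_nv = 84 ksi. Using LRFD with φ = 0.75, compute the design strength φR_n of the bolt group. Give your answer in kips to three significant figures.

A_b = π × 0.5² / 4 = 0.1963 in².
R_n = F_nv · A_b · n · n_s = 84 × 0.1963 × 10 × 1 = 164.9 kips.
Design strength φR_n = 0.75 × 164.9 = 124 kips.

124 kips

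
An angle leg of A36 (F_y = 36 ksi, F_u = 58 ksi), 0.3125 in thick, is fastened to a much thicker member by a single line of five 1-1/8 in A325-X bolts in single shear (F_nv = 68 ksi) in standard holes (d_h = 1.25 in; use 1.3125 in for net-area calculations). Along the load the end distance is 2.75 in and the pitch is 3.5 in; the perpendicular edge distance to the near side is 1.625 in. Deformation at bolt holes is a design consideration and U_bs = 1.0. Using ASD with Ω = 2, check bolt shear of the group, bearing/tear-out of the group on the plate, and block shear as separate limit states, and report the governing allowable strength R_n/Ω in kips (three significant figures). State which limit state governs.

65.3 kips (block shear governs)

Bolt shear: A_b = π·1.125²/4 = 0.994 in²; R_n = 68 × 0.994 × 5 × 1 = 338 kips → 338 / 2 = 169 kips.
Bearing: edge l_c = 2.125, r_n = 46.22 kips; interior l_c = 2.25, r_n = 48.94 kips; R_n = 46.22 + 4·48.94 = 242 kips → 121 kips.
Block shear: A_gv = 5.234, A_nv = 3.389, A_nt = 0.3027 in²; R_n = min(0.6F_uA_nv, 0.6F_yA_gv) + U_bs·F_u·A_nt = 130.6 kips → 65.3 kips.
Block shear governs: 65.3 kips.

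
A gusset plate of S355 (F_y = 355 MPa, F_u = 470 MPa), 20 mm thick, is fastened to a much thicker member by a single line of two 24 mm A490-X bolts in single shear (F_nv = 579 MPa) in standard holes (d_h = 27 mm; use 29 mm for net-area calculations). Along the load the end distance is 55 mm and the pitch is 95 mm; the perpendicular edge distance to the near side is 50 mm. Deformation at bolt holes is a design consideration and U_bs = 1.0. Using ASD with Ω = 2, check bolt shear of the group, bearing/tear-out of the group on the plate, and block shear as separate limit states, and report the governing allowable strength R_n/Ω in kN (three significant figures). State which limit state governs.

262 kN (bolt shear governs)

Bolt shear: A_b = π·24²/4 = 452.4 mm²; R_n = 579 × 452.4 × 2 × 1 / 1000 = 523.9 kN → 523.9 / 2 = 262 kN.
Bearing: edge l_c = 41.5, r_n = 468.1 kN; interior l_c = 68, r_n = 541.4 kN; R_n = 468.1 + 1·541.4 = 1010 kN → 505 kN.
Block shear: A_gv = 3000, A_nv = 2130, A_nt = 710 mm²; R_n = min(0.6F_uA_nv, 0.6F_yA_gv) + U_bs·F_u·A_nt = 934.4 kN → 467 kN.
Bolt shear governs: 262 kN.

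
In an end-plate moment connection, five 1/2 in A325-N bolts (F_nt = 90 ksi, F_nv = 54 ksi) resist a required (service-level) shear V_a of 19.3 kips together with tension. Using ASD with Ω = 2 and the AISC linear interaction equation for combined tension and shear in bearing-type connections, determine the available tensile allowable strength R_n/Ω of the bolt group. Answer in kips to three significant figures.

A_b = π·0.5²/4 = 0.1963 in²; f_rv = 19.3 / (5 × 0.1963) = 19.66 ksi.
F'_nt = 1.3 F_nt − (Ω F_nt / F_nv) f_rv = 1.3·90 − (2·90/54)·19.66 = 51.47 ksi, capped at F_nt → F'_nt = 51.47 ksi.
R_n = F'_nt · A_b · n = 51.47 × 0.1963 × 5 = 50.53 kips.
Allowable strength R_n/Ω = 50.53 / 2 = 25.3 kips.

25.3 kips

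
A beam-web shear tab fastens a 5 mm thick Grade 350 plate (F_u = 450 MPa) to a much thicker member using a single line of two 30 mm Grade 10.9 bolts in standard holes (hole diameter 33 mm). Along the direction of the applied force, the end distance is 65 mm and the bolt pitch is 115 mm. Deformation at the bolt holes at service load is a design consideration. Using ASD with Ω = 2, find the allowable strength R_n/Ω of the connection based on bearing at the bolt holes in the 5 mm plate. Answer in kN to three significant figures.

146 kN

Per bolt r_n = 1.2 l_c t F_u ≤ 2.4 d t F_u; upper limit = 2.4 × 30 × 5 × 450 / 1000 = 162 kN.
Edge bolt: l_c = 65 − 33/2 = 48.5 mm → 1.2 × 48.5 × 5 × 450 / 1000 = 130.9 → r_n = 130.9 kN.
Interior bolts: l_c = 115 − 33 = 82 mm → 1.2 × 82 × 5 × 450 / 1000 = 221.4 → r_n = 162 kN.
R_n = 1 × 130.9 + 1 × 162 = 292.9 kN.
Allowable strength R_n/Ω = 292.9 / 2 = 146 kN.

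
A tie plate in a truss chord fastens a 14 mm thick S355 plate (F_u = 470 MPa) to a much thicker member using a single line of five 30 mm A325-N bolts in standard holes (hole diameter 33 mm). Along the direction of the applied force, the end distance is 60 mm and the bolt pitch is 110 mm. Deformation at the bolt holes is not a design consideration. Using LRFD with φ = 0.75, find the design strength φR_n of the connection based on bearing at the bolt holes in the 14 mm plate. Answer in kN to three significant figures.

2100 kN

Per bolt r_n = 1.5 l_c t F_u ≤ 3.0 d t F_u; upper limit = 3.0 × 30 × 14 × 470 / 1000 = 592.2 kN.
Edge bolt: l_c = 60 − 33/2 = 43.5 mm → 1.5 × 43.5 × 14 × 470 / 1000 = 429.3 → r_n = 429.3 kN.
Interior bolts: l_c = 110 − 33 = 77 mm → 1.5 × 77 × 14 × 470 / 1000 = 760 → r_n = 592.2 kN.
R_n = 1 × 429.3 + 4 × 592.2 = 2798 kN.
Design strength φR_n = 0.75 × 2798 = 2100 kN.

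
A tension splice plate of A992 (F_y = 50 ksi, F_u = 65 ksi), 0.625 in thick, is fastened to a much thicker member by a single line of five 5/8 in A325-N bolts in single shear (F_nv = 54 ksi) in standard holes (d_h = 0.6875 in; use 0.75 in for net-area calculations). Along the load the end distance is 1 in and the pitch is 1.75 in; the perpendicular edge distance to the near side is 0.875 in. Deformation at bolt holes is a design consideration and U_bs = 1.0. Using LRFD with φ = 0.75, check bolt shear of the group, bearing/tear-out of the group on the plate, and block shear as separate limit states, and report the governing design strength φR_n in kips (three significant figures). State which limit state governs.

62.1 kips (bolt shear governs)

Bolt shear: A_b = π·0.625²/4 = 0.3068 in²; R_n = 54 × 0.3068 × 5 × 1 = 82.83 kips → 0.75 × 82.83 = 62.1 kips.
Bearing: edge l_c = 0.6562, r_n = 31.99 kips; interior l_c = 1.062, r_n = 51.8 kips; R_n = 31.99 + 4·51.8 = 239.2 kips → 179 kips.
Block shear: A_gv = 5, A_nv = 2.891, A_nt = 0.3125 in²; R_n = min(0.6F_uA_nv, 0.6F_yA_gv) + U_bs·F_u·A_nt = 133 kips → 99.8 kips.
Bolt shear governs: 62.1 kips.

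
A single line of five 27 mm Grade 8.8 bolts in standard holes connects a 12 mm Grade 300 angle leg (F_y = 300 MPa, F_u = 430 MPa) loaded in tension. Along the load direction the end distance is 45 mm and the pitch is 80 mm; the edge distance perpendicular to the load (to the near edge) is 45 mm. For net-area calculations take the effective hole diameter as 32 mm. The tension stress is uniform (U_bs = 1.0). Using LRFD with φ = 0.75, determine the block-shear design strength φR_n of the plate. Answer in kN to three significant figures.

625 kN

Shear plane L_v = 45 + 4·80 = 365 mm; A_gv = 365 × 12 = 4380 mm².
A_nv = (365 − 4.5·32) × 12 = 2652 mm².
A_nt = (45 − 0.5·32) × 12 = 348 mm².
0.6 F_u A_nv = 684.2 kN; 0.6 F_y A_gv = 788.4 kN → shear rupture governs the shear term.
R_n = 684.2 + 1.0 × 430 × 348 / 1000 = 833.9 kN.
Design strength φR_n = 0.75 × 833.9 = 625 kN.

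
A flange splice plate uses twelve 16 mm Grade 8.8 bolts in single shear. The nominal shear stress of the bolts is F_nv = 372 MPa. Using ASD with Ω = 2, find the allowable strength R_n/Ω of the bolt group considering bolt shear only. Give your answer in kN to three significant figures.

A_b = π × 16² / 4 = 201.1 mm².
R_n = F_nv · A_b · n · n_s = 372 × 201.1 × 12 × 1 / 1000 = 897.5 kN.
Allowable strength R_n/Ω = 897.5 / 2 = 449 kN.

449 kN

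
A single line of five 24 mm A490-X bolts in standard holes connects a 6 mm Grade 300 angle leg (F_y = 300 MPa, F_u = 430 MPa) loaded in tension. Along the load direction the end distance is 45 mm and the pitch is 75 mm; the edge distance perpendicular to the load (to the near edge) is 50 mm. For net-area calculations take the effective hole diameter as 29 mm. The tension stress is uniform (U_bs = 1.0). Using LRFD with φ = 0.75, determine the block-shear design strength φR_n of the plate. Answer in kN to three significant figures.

Shear plane L_v = 45 + 4·75 = 345 mm; A_gv = 345 × 6 = 2070 mm².
A_nv = (345 − 4.5·29) × 6 = 1287 mm².
A_nt = (50 − 0.5·29) × 6 = 213 mm².
0.6 F_u A_nv = 332 kN; 0.6 F_y A_gv = 372.6 kN → shear rupture governs the shear term.
R_n = 332 + 1.0 × 430 × 213 / 1000 = 423.6 kN.
Design strength φR_n = 0.75 × 423.6 = 318 kN.

318 kN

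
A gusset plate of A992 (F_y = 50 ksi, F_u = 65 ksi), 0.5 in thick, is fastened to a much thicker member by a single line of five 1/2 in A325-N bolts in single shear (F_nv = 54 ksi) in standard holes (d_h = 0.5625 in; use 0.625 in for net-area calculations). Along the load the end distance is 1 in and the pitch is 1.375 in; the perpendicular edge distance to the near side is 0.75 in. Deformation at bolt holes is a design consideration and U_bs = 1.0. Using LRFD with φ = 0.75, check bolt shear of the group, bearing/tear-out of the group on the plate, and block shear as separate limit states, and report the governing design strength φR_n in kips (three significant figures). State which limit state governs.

39.8 kips (bolt shear governs)

Bolt shear: A_b = π·0.5²/4 = 0.1963 in²; R_n = 54 × 0.1963 × 5 × 1 = 53.01 kips → 0.75 × 53.01 = 39.8 kips.
Bearing: edge l_c = 0.7188, r_n = 28.03 kips; interior l_c = 0.8125, r_n = 31.69 kips; R_n = 28.03 + 4·31.69 = 154.8 kips → 116 kips.
Block shear: A_gv = 3.25, A_nv = 1.844, A_nt = 0.2188 in²; R_n = min(0.6F_uA_nv, 0.6F_yA_gv) + U_bs·F_u·A_nt = 86.12 kips → 64.6 kips.
Bolt shear governs: 39.8 kips.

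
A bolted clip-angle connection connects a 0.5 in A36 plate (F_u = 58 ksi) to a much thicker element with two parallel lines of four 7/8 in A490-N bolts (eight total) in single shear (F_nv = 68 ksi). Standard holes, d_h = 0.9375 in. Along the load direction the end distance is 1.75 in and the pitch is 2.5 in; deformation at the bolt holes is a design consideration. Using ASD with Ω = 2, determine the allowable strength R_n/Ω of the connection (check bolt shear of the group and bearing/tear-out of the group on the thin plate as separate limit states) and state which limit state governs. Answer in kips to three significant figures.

Bolt shear: A_b = π·0.875²/4 = 0.6013 in²; R_n = 68 × 0.6013 × 8 × 1 = 327.1 kips → 327.1 / 2 = 164 kips.
Bearing (1.2 l_c t F_u ≤ 2.4 d t F_u): upper limit = 2.4·0.875·0.5·58 = 60.9 kips.
  Edge l_c = 1.75 − 0.9375/2 = 1.281 → r_n = 44.59 kips; interior l_c = 2.5 − 0.9375 = 1.562 → r_n = 54.38 kips.
  R_n,bearing = 2·44.59 + 6·54.38 = 415.4 kips → 415.4 / 2 = 208 kips.
Bolt shear governs: 164 kips.

164 kips (bolt shear governs)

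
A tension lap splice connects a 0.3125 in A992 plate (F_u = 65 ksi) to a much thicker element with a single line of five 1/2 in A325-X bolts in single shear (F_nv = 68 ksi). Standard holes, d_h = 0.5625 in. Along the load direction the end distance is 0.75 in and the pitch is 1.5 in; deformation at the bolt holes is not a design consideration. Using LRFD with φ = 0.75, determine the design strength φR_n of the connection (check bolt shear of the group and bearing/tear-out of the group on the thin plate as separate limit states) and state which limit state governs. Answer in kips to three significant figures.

50.1 kips (bolt shear governs)

Bolt shear: A_b = π·0.5²/4 = 0.1963 in²; R_n = 68 × 0.1963 × 5 × 1 = 66.76 kips → 0.75 × 66.76 = 50.1 kips.
Bearing (1.5 l_c t F_u ≤ 3.0 d t F_u): upper limit = 3.0·0.5·0.3125·65 = 30.47 kips.
  Edge l_c = 0.75 − 0.5625/2 = 0.4688 → r_n = 14.28 kips; interior l_c = 1.5 − 0.5625 = 0.9375 → r_n = 28.56 kips.
  R_n,bearing = 1·14.28 + 4·28.56 = 128.5 kips → 0.75 × 128.5 = 96.4 kips.
Bolt shear governs: 50.1 kips.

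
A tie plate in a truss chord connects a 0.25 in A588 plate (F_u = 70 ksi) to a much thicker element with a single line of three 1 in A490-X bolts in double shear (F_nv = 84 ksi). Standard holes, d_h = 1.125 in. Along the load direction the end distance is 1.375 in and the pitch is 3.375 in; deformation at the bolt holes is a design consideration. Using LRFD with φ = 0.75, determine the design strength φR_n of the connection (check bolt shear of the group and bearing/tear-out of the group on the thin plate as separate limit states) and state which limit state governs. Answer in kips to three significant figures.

75.8 kips (bearing governs)

Bolt shear: A_b = π·1²/4 = 0.7854 in²; R_n = 84 × 0.7854 × 3 × 2 = 395.8 kips → 0.75 × 395.8 = 297 kips.
Bearing (1.2 l_c t F_u ≤ 2.4 d t F_u): upper limit = 2.4·1·0.25·70 = 42 kips.
  Edge l_c = 1.375 − 1.125/2 = 0.8125 → r_n = 17.06 kips; interior l_c = 3.375 − 1.125 = 2.25 → r_n = 42 kips.
  R_n,bearing = 1·17.06 + 2·42 = 101.1 kips → 0.75 × 101.1 = 75.8 kips.
Bearing governs: 75.8 kips.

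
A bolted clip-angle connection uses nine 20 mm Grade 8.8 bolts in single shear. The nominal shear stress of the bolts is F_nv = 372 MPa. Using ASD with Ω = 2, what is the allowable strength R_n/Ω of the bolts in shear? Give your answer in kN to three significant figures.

526 kN

A_b = π × 20² / 4 = 314.2 mm².
R_n = F_nv · A_b · n · n_s = 372 × 314.2 × 9 × 1 / 1000 = 1052 kN.
Allowable strength R_n/Ω = 1052 / 2 = 526 kN.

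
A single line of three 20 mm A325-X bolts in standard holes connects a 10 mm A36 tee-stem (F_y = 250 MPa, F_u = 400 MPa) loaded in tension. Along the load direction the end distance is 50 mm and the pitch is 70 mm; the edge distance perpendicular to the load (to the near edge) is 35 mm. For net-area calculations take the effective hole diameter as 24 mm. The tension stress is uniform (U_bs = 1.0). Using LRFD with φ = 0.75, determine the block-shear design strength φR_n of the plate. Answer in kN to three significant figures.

Shear plane L_v = 50 + 2·70 = 190 mm; A_gv = 190 × 10 = 1900 mm².
A_nv = (190 − 2.5·24) × 10 = 1300 mm².
A_nt = (35 − 0.5·24) × 10 = 230 mm².
0.6 F_u A_nv = 312 kN; 0.6 F_y A_gv = 285 kN → shear yielding governs the shear term.
R_n = 285 + 1.0 × 400 × 230 / 1000 = 377 kN.
Design strength φR_n = 0.75 × 377 = 283 kN.

283 kN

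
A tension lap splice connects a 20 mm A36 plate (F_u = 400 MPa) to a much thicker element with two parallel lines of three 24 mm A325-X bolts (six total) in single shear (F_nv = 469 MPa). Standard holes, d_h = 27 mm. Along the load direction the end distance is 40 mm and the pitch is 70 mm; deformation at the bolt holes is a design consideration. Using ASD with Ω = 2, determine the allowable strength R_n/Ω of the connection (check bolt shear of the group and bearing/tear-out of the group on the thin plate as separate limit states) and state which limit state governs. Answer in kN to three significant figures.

Bolt shear: A_b = π·24²/4 = 452.4 mm²; R_n = 469 × 452.4 × 6 × 1 / 1000 = 1273 kN → 1273 / 2 = 637 kN.
Bearing (1.2 l_c t F_u ≤ 2.4 d t F_u): upper limit = 2.4·24·20·400 / 1000 = 460.8 kN.
  Edge l_c = 40 − 27/2 = 26.5 → r_n = 254.4 kN; interior l_c = 70 − 27 = 43 → r_n = 412.8 kN.
  R_n,bearing = 2·254.4 + 4·412.8 = 2160 kN → 2160 / 2 = 1080 kN.
Bolt shear governs: 637 kN.

637 kN (bolt shear governs)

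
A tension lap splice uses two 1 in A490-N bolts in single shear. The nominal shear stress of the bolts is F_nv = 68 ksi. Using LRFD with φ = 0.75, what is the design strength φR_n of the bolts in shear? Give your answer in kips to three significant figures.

80.1 kips

A_b = π × 1² / 4 = 0.7854 in².
R_n = F_nv · A_b · n · n_s = 68 × 0.7854 × 2 × 1 = 106.8 kips.
Design strength φR_n = 0.75 × 106.8 = 80.1 kips.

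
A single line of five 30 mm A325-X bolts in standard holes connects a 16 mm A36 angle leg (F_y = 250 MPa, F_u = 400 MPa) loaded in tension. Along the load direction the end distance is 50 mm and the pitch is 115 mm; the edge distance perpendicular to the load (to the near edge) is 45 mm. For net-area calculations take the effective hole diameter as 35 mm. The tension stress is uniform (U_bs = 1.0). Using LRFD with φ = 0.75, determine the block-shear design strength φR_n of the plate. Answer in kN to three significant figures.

1050 kN

Shear plane L_v = 50 + 4·115 = 510 mm; A_gv = 510 × 16 = 8160 mm².
A_nv = (510 − 4.5·35) × 16 = 5640 mm².
A_nt = (45 − 0.5·35) × 16 = 440 mm².
0.6 F_u A_nv = 1354 kN; 0.6 F_y A_gv = 1224 kN → shear yielding governs the shear term.
R_n = 1224 + 1.0 × 400 × 440 / 1000 = 1400 kN.
Design strength φR_n = 0.75 × 1400 = 1050 kN.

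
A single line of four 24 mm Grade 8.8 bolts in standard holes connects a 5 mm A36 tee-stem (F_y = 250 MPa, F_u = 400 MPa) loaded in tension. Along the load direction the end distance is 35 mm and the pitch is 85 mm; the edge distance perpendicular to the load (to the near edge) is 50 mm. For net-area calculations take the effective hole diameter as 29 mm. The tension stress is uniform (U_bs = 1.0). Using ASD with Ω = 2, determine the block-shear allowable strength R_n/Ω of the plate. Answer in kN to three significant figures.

144 kN

Shear plane L_v = 35 + 3·85 = 290 mm; A_gv = 290 × 5 = 1450 mm².
A_nv = (290 − 3.5·29) × 5 = 942.5 mm².
A_nt = (50 − 0.5·29) × 5 = 177.5 mm².
0.6 F_u A_nv = 226.2 kN; 0.6 F_y A_gv = 217.5 kN → shear yielding governs the shear term.
R_n = 217.5 + 1.0 × 400 × 177.5 / 1000 = 288.5 kN.
Allowable strength R_n/Ω = 288.5 / 2 = 144 kN.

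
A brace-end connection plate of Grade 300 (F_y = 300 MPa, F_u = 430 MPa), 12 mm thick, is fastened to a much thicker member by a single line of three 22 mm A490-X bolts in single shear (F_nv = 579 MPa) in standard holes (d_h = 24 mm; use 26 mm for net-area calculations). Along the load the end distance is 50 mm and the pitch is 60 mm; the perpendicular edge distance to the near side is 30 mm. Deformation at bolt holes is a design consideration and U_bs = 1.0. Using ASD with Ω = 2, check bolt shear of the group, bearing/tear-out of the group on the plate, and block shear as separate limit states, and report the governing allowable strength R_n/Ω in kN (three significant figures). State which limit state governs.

Bolt shear: A_b = π·22²/4 = 380.1 mm²; R_n = 579 × 380.1 × 3 × 1 / 1000 = 660.3 kN → 660.3 / 2 = 330 kN.
Bearing: edge l_c = 38, r_n = 235.3 kN; interior l_c = 36, r_n = 222.9 kN; R_n = 235.3 + 2·222.9 = 681.1 kN → 341 kN.
Block shear: A_gv = 2040, A_nv = 1260, A_nt = 204 mm²; R_n = min(0.6F_uA_nv, 0.6F_yA_gv) + U_bs·F_u·A_nt = 412.8 kN → 206 kN.
Block shear governs: 206 kN.

206 kN (block shear governs)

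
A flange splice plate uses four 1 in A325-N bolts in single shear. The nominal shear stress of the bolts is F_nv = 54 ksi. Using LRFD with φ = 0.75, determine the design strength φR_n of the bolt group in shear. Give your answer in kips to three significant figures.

A_b = π × 1² / 4 = 0.7854 in².
R_n = F_nv · A_b · n · n_s = 54 × 0.7854 × 4 × 1 = 169.6 kips.
Design strength φR_n = 0.75 × 169.6 = 127 kips.

127 kips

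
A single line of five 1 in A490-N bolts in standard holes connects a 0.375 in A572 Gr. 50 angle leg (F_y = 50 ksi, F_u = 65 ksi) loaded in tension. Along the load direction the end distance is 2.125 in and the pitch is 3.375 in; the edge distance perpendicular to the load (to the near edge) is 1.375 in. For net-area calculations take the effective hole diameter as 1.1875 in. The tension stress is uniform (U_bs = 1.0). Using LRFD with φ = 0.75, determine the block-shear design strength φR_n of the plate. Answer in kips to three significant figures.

127 kips

Shear plane L_v = 2.125 + 4·3.375 = 15.62 in; A_gv = 15.62 × 0.375 = 5.859 in².
A_nv = (15.62 − 4.5·1.1875) × 0.375 = 3.855 in².
A_nt = (1.375 − 0.5·1.1875) × 0.375 = 0.293 in².
0.6 F_u A_nv = 150.4 kips; 0.6 F_y A_gv = 175.8 kips → shear rupture governs the shear term.
R_n = 150.4 + 1.0 × 65 × 0.293 = 169.4 kips.
Design strength φR_n = 0.75 × 169.4 = 127 kips.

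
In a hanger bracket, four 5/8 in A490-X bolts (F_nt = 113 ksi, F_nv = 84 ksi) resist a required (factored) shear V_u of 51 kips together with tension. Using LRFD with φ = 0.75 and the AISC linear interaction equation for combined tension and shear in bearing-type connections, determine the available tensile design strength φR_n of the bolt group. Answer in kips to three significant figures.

66.6 kips

A_b = π·0.625²/4 = 0.3068 in²; f_rv = 51 / (4 × 0.3068) = 41.56 ksi.
F'_nt = 1.3 F_nt − (F_nt / φF_nv) f_rv = 1.3·113 − (113/(0.75·84))·41.56 = 72.36 ksi, capped at F_nt → F'_nt = 72.36 ksi.
R_n = F'_nt · A_b · n = 72.36 × 0.3068 × 4 = 88.8 kips.
Design strength φR_n = 0.75 × 88.8 = 66.6 kips.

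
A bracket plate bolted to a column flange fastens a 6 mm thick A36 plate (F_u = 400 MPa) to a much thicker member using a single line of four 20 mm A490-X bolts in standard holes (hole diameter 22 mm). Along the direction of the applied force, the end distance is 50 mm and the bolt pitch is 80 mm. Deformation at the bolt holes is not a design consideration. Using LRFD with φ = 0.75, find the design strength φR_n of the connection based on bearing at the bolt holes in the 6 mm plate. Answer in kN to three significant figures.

429 kN

Per bolt r_n = 1.5 l_c t F_u ≤ 3.0 d t F_u; upper limit = 3.0 × 20 × 6 × 400 / 1000 = 144 kN.
Edge bolt: l_c = 50 − 22/2 = 39 mm → 1.5 × 39 × 6 × 400 / 1000 = 140.4 → r_n = 140.4 kN.
Interior bolts: l_c = 80 − 22 = 58 mm → 1.5 × 58 × 6 × 400 / 1000 = 208.8 → r_n = 144 kN.
R_n = 1 × 140.4 + 3 × 144 = 572.4 kN.
Design strength φR_n = 0.75 × 572.4 = 429 kN.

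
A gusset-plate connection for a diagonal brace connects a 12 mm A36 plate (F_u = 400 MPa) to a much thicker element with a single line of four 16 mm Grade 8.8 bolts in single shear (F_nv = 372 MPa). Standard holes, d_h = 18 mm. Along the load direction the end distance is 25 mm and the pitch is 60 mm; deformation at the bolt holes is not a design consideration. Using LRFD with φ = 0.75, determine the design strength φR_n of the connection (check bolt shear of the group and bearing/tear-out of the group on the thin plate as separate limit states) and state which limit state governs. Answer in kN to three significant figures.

Bolt shear: A_b = π·16²/4 = 201.1 mm²; R_n = 372 × 201.1 × 4 × 1 / 1000 = 299.2 kN → 0.75 × 299.2 = 224 kN.
Bearing (1.5 l_c t F_u ≤ 3.0 d t F_u): upper limit = 3.0·16·12·400 / 1000 = 230.4 kN.
  Edge l_c = 25 − 18/2 = 16 → r_n = 115.2 kN; interior l_c = 60 − 18 = 42 → r_n = 230.4 kN.
  R_n,bearing = 1·115.2 + 3·230.4 = 806.4 kN → 0.75 × 806.4 = 605 kN.
Bolt shear governs: 224 kN.

224 kN (bolt shear governs)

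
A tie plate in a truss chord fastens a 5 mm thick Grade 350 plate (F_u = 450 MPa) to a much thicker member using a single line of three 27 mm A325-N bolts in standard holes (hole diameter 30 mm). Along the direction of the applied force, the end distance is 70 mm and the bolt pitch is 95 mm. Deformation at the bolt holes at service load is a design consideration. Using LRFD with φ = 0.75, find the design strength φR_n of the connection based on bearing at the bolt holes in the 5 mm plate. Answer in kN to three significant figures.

Per bolt r_n = 1.2 l_c t F_u ≤ 2.4 d t F_u; upper limit = 2.4 × 27 × 5 × 450 / 1000 = 145.8 kN.
Edge bolt: l_c = 70 − 30/2 = 55 mm → 1.2 × 55 × 5 × 450 / 1000 = 148.5 → r_n = 145.8 kN.
Interior bolts: l_c = 95 − 30 = 65 mm → 1.2 × 65 × 5 × 450 / 1000 = 175.5 → r_n = 145.8 kN.
R_n = 1 × 145.8 + 2 × 145.8 = 437.4 kN.
Design strength φR_n = 0.75 × 437.4 = 328 kN.

328 kN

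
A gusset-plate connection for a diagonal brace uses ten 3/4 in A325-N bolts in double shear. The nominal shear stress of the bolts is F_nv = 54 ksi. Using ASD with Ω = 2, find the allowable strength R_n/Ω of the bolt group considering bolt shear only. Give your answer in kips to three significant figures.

A_b = π × 0.75² / 4 = 0.4418 in².
R_n = F_nv · A_b · n · n_s = 54 × 0.4418 × 10 × 2 = 477.1 kips.
Allowable strength R_n/Ω = 477.1 / 2 = 239 kips.

239 kips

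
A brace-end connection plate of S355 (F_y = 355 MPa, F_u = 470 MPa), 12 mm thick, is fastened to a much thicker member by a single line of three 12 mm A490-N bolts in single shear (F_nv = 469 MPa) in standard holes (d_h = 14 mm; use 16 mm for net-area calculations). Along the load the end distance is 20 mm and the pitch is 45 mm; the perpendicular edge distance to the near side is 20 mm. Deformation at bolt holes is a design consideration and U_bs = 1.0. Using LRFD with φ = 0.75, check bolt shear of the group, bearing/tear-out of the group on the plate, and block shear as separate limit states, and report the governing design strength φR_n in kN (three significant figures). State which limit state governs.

Bolt shear: A_b = π·12²/4 = 113.1 mm²; R_n = 469 × 113.1 × 3 × 1 / 1000 = 159.1 kN → 0.75 × 159.1 = 119 kN.
Bearing: edge l_c = 13, r_n = 87.98 kN; interior l_c = 31, r_n = 162.4 kN; R_n = 87.98 + 2·162.4 = 412.8 kN → 310 kN.
Block shear: A_gv = 1320, A_nv = 840, A_nt = 144 mm²; R_n = min(0.6F_uA_nv, 0.6F_yA_gv) + U_bs·F_u·A_nt = 304.6 kN → 228 kN.
Bolt shear governs: 119 kN.

119 kN (bolt shear governs)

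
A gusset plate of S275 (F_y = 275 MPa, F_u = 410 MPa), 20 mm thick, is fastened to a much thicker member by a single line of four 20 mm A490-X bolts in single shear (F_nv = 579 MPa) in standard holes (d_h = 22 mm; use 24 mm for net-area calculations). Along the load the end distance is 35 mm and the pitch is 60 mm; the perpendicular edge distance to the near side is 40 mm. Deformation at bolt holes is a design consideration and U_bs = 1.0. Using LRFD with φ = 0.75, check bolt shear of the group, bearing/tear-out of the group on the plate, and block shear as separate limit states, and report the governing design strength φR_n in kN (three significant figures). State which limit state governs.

546 kN (bolt shear governs)

Bolt shear: A_b = π·20²/4 = 314.2 mm²; R_n = 579 × 314.2 × 4 × 1 / 1000 = 727.6 kN → 0.75 × 727.6 = 546 kN.
Bearing: edge l_c = 24, r_n = 236.2 kN; interior l_c = 38, r_n = 373.9 kN; R_n = 236.2 + 3·373.9 = 1358 kN → 1020 kN.
Block shear: A_gv = 4300, A_nv = 2620, A_nt = 560 mm²; R_n = min(0.6F_uA_nv, 0.6F_yA_gv) + U_bs·F_u·A_nt = 874.1 kN → 656 kN.
Bolt shear governs: 546 kN.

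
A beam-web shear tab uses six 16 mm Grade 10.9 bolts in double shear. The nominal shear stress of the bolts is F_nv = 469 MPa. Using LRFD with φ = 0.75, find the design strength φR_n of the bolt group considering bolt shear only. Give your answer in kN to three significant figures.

A_b = π × 16² / 4 = 201.1 mm².
R_n = F_nv · A_b · n · n_s = 469 × 201.1 × 6 × 2 / 1000 = 1132 kN.
Design strength φR_n = 0.75 × 1132 = 849 kN.

849 kN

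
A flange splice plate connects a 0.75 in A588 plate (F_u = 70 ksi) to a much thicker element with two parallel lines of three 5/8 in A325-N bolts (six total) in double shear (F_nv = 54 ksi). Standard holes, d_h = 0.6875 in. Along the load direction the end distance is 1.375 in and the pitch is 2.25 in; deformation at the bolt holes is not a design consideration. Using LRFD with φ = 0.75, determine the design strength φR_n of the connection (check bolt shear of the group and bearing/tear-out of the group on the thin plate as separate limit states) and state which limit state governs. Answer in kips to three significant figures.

Bolt shear: A_b = π·0.625²/4 = 0.3068 in²; R_n = 54 × 0.3068 × 6 × 2 = 198.8 kips → 0.75 × 198.8 = 149 kips.
Bearing (1.5 l_c t F_u ≤ 3.0 d t F_u): upper limit = 3.0·0.625·0.75·70 = 98.44 kips.
  Edge l_c = 1.375 − 0.6875/2 = 1.031 → r_n = 81.21 kips; interior l_c = 2.25 − 0.6875 = 1.562 → r_n = 98.44 kips.
  R_n,bearing = 2·81.21 + 4·98.44 = 556.2 kips → 0.75 × 556.2 = 417 kips.
Bolt shear governs: 149 kips.

149 kips (bolt shear governs)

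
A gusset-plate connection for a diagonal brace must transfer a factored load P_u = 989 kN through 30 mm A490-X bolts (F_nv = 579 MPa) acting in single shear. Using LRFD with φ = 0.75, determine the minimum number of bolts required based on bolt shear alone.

4 bolts

A_b = π·30²/4 = 706.9 mm².
Per-bolt design strength φR_n = 0.75 × 579 × 706.9 × 1 / 1000 = 307 kN.
n ≥ 989 / 307 = 3.222 → use 4 bolts.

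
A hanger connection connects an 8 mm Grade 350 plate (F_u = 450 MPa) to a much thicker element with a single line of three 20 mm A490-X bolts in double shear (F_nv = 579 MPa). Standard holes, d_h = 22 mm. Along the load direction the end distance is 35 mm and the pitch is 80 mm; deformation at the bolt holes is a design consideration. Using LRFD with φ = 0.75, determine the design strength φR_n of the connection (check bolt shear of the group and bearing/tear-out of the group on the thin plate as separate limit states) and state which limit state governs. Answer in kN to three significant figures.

337 kN (bearing governs)

Bolt shear: A_b = π·20²/4 = 314.2 mm²; R_n = 579 × 314.2 × 3 × 2 / 1000 = 1091 kN → 0.75 × 1091 = 819 kN.
Bearing (1.2 l_c t F_u ≤ 2.4 d t F_u): upper limit = 2.4·20·8·450 / 1000 = 172.8 kN.
  Edge l_c = 35 − 22/2 = 24 → r_n = 103.7 kN; interior l_c = 80 − 22 = 58 → r_n = 172.8 kN.
  R_n,bearing = 1·103.7 + 2·172.8 = 449.3 kN → 0.75 × 449.3 = 337 kN.
Bearing governs: 337 kN.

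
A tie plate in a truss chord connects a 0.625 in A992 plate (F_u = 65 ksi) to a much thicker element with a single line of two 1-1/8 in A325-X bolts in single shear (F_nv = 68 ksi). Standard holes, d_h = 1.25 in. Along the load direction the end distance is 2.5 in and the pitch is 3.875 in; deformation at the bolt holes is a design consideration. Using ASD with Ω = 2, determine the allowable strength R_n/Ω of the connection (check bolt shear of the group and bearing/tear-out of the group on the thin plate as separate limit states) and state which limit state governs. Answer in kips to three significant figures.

67.6 kips (bolt shear governs)

Bolt shear: A_b = π·1.125²/4 = 0.994 in²; R_n = 68 × 0.994 × 2 × 1 = 135.2 kips → 135.2 / 2 = 67.6 kips.
Bearing (1.2 l_c t F_u ≤ 2.4 d t F_u): upper limit = 2.4·1.125·0.625·65 = 109.7 kips.
  Edge l_c = 2.5 − 1.25/2 = 1.875 → r_n = 91.41 kips; interior l_c = 3.875 − 1.25 = 2.625 → r_n = 109.7 kips.
  R_n,bearing = 1·91.41 + 1·109.7 = 201.1 kips → 201.1 / 2 = 101 kips.
Bolt shear governs: 67.6 kips.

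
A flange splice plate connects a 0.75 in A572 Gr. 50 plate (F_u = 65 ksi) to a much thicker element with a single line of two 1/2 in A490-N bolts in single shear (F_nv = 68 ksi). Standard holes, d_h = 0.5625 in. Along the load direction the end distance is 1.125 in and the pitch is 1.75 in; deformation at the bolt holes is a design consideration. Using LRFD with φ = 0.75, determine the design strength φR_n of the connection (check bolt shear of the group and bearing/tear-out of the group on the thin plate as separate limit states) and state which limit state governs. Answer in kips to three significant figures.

20 kips (bolt shear governs)

Bolt shear: A_b = π·0.5²/4 = 0.1963 in²; R_n = 68 × 0.1963 × 2 × 1 = 26.7 kips → 0.75 × 26.7 = 20 kips.
Bearing (1.2 l_c t F_u ≤ 2.4 d t F_u): upper limit = 2.4·0.5·0.75·65 = 58.5 kips.
  Edge l_c = 1.125 − 0.5625/2 = 0.8438 → r_n = 49.36 kips; interior l_c = 1.75 − 0.5625 = 1.188 → r_n = 58.5 kips.
  R_n,bearing = 1·49.36 + 1·58.5 = 107.9 kips → 0.75 × 107.9 = 80.9 kips.
Bolt shear governs: 20 kips.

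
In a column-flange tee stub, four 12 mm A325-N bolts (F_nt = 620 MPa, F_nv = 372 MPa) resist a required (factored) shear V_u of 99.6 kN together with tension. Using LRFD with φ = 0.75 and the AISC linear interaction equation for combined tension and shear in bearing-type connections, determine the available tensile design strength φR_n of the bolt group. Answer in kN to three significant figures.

A_b = π·12²/4 = 113.1 mm²; f_rv = 99.6 × 1000 / (4 × 113.1) = 220.2 MPa.
F'_nt = 1.3 F_nt − (F_nt / φF_nv) f_rv = 1.3·620 − (620/(0.75·372))·220.2 = 316.7 MPa, capped at F_nt → F'_nt = 316.7 MPa.
R_n = F'_nt · A_b · n = 316.7 × 113.1 × 4 / 1000 = 143.3 kN.
Design strength φR_n = 0.75 × 143.3 = 107 kN.

107 kN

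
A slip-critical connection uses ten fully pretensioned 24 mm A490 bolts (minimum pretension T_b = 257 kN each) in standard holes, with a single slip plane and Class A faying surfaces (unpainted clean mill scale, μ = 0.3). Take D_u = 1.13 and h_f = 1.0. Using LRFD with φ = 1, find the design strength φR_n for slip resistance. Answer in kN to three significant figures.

R_n = μ · D_u · h_f · T_b · n_s · n_b = 0.3 × 1.13 × 1.0 × 257 × 1 × 10 = 871.2 kN.
Design strength φR_n = 1 × 871.2 = 871 kN.

871 kN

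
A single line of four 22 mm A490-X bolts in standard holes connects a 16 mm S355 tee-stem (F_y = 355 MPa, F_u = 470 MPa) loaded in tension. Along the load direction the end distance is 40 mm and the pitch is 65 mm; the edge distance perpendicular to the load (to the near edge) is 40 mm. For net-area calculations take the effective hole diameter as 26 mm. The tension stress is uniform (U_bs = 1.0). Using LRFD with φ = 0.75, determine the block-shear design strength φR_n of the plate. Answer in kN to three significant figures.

Shear plane L_v = 40 + 3·65 = 235 mm; A_gv = 235 × 16 = 3760 mm².
A_nv = (235 − 3.5·26) × 16 = 2304 mm².
A_nt = (40 − 0.5·26) × 16 = 432 mm².
0.6 F_u A_nv = 649.7 kN; 0.6 F_y A_gv = 800.9 kN → shear rupture governs the shear term.
R_n = 649.7 + 1.0 × 470 × 432 / 1000 = 852.8 kN.
Design strength φR_n = 0.75 × 852.8 = 640 kN.

640 kN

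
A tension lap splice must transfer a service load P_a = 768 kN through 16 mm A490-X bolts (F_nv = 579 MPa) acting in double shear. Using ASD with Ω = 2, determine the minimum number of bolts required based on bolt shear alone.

7 bolts

A_b = π·16²/4 = 201.1 mm².
Per-bolt allowable strength R_n/Ω = 579 × 201.1 × 2 / 1000 / 2 = 116.4 kN.
n ≥ 768 / 116.4 = 6.597 → use 7 bolts.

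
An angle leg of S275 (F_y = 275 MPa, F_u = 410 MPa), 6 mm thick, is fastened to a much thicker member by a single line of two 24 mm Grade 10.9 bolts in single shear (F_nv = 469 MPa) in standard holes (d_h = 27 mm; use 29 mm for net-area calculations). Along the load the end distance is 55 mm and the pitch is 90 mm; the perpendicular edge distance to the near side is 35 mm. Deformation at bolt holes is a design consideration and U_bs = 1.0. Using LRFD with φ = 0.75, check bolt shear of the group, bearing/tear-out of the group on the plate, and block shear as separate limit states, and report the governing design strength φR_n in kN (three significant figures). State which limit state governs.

145 kN (block shear governs)

Bolt shear: A_b = π·24²/4 = 452.4 mm²; R_n = 469 × 452.4 × 2 × 1 / 1000 = 424.3 kN → 0.75 × 424.3 = 318 kN.
Bearing: edge l_c = 41.5, r_n = 122.5 kN; interior l_c = 63, r_n = 141.7 kN; R_n = 122.5 + 1·141.7 = 264.2 kN → 198 kN.
Block shear: A_gv = 870, A_nv = 609, A_nt = 123 mm²; R_n = min(0.6F_uA_nv, 0.6F_yA_gv) + U_bs·F_u·A_nt = 194 kN → 145 kN.
Block shear governs: 145 kN.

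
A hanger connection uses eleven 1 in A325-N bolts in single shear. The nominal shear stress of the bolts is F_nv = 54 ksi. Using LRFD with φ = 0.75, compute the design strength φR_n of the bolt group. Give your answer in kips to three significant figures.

A_b = π × 1² / 4 = 0.7854 in².
R_n = F_nv · A_b · n · n_s = 54 × 0.7854 × 11 × 1 = 466.5 kips.
Design strength φR_n = 0.75 × 466.5 = 350 kips.

350 kips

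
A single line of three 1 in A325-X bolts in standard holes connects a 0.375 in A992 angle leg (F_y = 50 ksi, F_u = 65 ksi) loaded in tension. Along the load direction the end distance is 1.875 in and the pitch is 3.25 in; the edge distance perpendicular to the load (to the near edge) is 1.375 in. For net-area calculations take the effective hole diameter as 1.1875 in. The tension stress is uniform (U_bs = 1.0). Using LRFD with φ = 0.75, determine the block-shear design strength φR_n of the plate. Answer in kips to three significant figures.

Shear plane L_v = 1.875 + 2·3.25 = 8.375 in; A_gv = 8.375 × 0.375 = 3.141 in².
A_nv = (8.375 − 2.5·1.1875) × 0.375 = 2.027 in².
A_nt = (1.375 − 0.5·1.1875) × 0.375 = 0.293 in².
0.6 F_u A_nv = 79.07 kips; 0.6 F_y A_gv = 94.22 kips → shear rupture governs the shear term.
R_n = 79.07 + 1.0 × 65 × 0.293 = 98.11 kips.
Design strength φR_n = 0.75 × 98.11 = 73.6 kips.

73.6 kips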